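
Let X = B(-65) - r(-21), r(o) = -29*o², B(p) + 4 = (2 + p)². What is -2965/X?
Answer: -2965/16754 ≈ -0.17697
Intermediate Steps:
B(p) = -4 + (2 + p)²
X = 16754 (X = -65*(4 - 65) - (-29)*(-21)² = -65*(-61) - (-29)*441 = 3965 - 1*(-12789) = 3965 + 12789 = 16754)
-2965/X = -2965/16754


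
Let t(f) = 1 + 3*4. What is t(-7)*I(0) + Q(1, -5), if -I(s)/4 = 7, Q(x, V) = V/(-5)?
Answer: -363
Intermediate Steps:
Q(x, V) = -V/5 (Q(x, V) = V*(-1/5) = -V/5)
t(f) = 13 (t(f) = 1 + 12 = 13)
I(s) = -28 (I(s) = -4*7 = -28)
t(-7)*I(0) + Q(1, -5) = 13*(-28) - 1/5*(-5) = -364 + 1 = -363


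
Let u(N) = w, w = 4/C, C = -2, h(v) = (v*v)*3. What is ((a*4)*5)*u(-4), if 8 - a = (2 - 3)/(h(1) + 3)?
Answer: -980/3 ≈ -326.67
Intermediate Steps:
h(v) = 3*v**2 (h(v) = v**2*3 = 3*v**2)
w = -2 (w = 4/(-2) = 4*(-1/2) = -2)
a = 49/6 (a = 8 - (2 - 3)/(3*1**2 + 3) = 8 - (-1)/(3*1 + 3) = 8 - (-1)/(3 + 3) = 8 - (-1)/6 = 8 - 1*(-1/6) = 8 + 1/6 = 49/6 ≈ 8.1667)
u(N) = -2
((a*4)*5)*u(-4) = (((49/6)*4)*5)*(-2) = ((98/3)*5)*(-2) = (490/3)*(-2) = -980/3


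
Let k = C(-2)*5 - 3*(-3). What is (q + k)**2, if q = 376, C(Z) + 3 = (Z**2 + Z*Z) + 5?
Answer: 189225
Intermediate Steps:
C(Z) = 2 + 2*Z**2 (C(Z) = -3 + ((Z**2 + Z*Z) + 5) = -3 + ((Z**2 + Z**2) + 5) = -3 + (2*Z**2 + 5) = -3 + (5 + 2*Z**2) = 2 + 2*Z**2)
k = 59 (k = (2 + 2*(-2)**2)*5 - 3*(-3) = (2 + 2*4)*5 + 9 = (2 + 8)*5 + 9 = 10*5 + 9 = 50 + 9 = 59)
(q + k)**2 = (376 + 59)**2 = 435**2 = 189225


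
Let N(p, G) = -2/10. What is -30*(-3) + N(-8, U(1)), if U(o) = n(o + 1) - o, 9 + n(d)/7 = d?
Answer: 449/5 ≈ 89.800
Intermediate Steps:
n(d) = -63 + 7*d
U(o) = -56 + 6*o (U(o) = (-63 + 7*(o + 1)) - o = (-63 + 7*(1 + o)) - o = (-63 + (7 + 7*o)) - o = (-56 + 7*o) - o = -56 + 6*o)
N(p, G) = -⅕ (N(p, G) = -2*⅒ = -⅕)
-30*(-3) + N(-8, U(1)) = -30*(-3) - ⅕ = 90 - ⅕ = 449/5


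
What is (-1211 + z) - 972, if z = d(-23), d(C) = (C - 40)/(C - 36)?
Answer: -128734/59 ≈ -2181.9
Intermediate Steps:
d(C) = (-40 + C)/(-36 + C)
z = 63/59 (z = (-40 - 23)/(-36 - 23) = -63/(-59) = -1/59*(-63) = 63/59 ≈ 1.0678)
(-1211 + z) - 972 = (-1211 + 63/59) - 972 = -71386/59 - 972 = -128734/59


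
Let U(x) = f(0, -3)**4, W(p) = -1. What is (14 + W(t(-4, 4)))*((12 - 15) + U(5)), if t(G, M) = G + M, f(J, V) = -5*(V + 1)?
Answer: 129961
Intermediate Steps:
f(J, V) = -5 - 5*V (f(J, V) = -5*(1 + V) = -5 - 5*V)
U(x) = 10000 (U(x) = (-5 - 5*(-3))**4 = (-5 + 15)**4 = 10**4 = 10000)
(14 + W(t(-4, 4)))*((12 - 15) + U(5)) = (14 - 1)*((12 - 15) + 10000) = 13*(-3 + 10000) = 13*9997 = 129961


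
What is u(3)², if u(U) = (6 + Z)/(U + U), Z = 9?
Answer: 25/4 ≈ 6.2500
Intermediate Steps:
u(U) = 15/(2*U) (u(U) = (6 + 9)/(U + U) = 15/((2*U)) = 15*(1/(2*U)) = 15/(2*U))
u(3)² = ((15/2)/3)² = ((15/2)*(⅓))² = (5/2)² = 25/4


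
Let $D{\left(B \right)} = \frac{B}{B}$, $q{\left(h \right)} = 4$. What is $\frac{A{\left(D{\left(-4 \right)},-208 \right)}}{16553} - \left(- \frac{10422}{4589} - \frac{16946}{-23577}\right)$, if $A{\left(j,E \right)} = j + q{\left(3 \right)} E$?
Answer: $\frac{2690237605057}{1790949401709} \approx 1.5021$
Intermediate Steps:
$D{\left(B \right)} = 1$
$A{\left(j,E \right)} = j + 4 E$
$\frac{A{\left(D{\left(-4 \right)},-208 \right)}}{16553} - \left(- \frac{10422}{4589} - \frac{16946}{-23577}\right) = \frac{1 + 4 \left(-208\right)}{16553} - \left(- \frac{10422}{4589} - \frac{16946}{-23577}\right) = \left(1 - 832\right) \frac{1}{16553} - \left(\left(-10422\right) \frac{1}{4589} - - \frac{16946}{23577}\right) = \left(-831\right) \frac{1}{16553} - \left(- \frac{10422}{4589} + \frac{16946}{23577}\right) = - \frac{831}{16553} - - \frac{167954300}{108194853} = - \frac{831}{16553} + \frac{167954300}{108194853} = \frac{2690237605057}{1790949401709}$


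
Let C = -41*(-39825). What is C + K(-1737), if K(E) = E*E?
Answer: 4649994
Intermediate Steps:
K(E) = E**2
C = 1632825
C + K(-1737) = 1632825 + (-1737)**2 = 1632825 + 3017169 = 4649994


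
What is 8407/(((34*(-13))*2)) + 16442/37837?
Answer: -303560931/33447908 ≈ -9.0756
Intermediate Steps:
8407/(((34*(-13))*2)) + 16442/37837 = 8407/((-442*2)) + 16442*(1/37837) = 8407/(-884) + 16442/37837 = 8407*(-1/884) + 16442/37837 = -8407/884 + 16442/37837 = -303560931/33447908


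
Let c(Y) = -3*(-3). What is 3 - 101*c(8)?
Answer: -906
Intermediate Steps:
c(Y) = 9
3 - 101*c(8) = 3 - 101*9 = 3 - 909 = -906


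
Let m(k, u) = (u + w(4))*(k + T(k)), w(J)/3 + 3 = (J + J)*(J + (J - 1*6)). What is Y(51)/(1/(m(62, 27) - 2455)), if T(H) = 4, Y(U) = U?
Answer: 96951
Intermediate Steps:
w(J) = -9 + 6*J*(-6 + 2*J) (w(J) = -9 + 3*((J + J)*(J + (J - 1*6))) = -9 + 3*((2*J)*(J + (J - 6))) = -9 + 3*((2*J)*(J + (-6 + J))) = -9 + 3*((2*J)*(-6 + 2*J)) = -9 + 3*(2*J*(-6 + 2*J)) = -9 + 6*J*(-6 + 2*J))
m(k, u) = (4 + k)*(39 + u) (m(k, u) = (u + (-9 - 36*4 + 12*4²))*(k + 4) = (u + (-9 - 144 + 12*16))*(4 + k) = (u + (-9 - 144 + 192))*(4 + k) = (u + 39)*(4 + k) = (39 + u)*(4 + k) = (4 + k)*(39 + u))
Y(51)/(1/(m(62, 27) - 2455)) = 51/(1/((156 + 4*27 + 39*62 + 62*27) - 2455)) = 51/(1/((156 + 108 + 2418 + 1674) - 2455)) = 51/(1/(4356 - 2455)) = 51/(1/1901) = 51*1901 = 96951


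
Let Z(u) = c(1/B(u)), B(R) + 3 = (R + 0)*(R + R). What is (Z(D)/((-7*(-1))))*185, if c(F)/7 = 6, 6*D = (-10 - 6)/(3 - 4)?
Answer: 1110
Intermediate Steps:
B(R) = -3 + 2*R**2 (B(R) = -3 + (R + 0)*(R + R) = -3 + R*(2*R) = -3 + 2*R**2)
D = 8/3 (D = ((-10 - 6)/(3 - 4))/6 = (-16/(-1))/6 = (-16*(-1))/6 = (1/6)*16 = 8/3 ≈ 2.6667)
c(F) = 42 (c(F) = 7*6 = 42)
Z(u) = 42
(Z(D)/((-7*(-1))))*185 = (42/((-7*(-1))))*185 = (42/7)*185 = (42*(1/7))*185 = 6*185 = 1110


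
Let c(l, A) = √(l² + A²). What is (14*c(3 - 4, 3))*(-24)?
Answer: -336*√10 ≈ -1062.5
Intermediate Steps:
c(l, A) = √(A² + l²)
(14*c(3 - 4, 3))*(-24) = (14*√(3² + (3 - 4)²))*(-24) = (14*√(9 + (-1)²))*(-24) = (14*√(9 + 1))*(-24) = (14*√10)*(-24) = -336*√10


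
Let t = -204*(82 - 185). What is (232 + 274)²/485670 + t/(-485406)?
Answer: 3168792016/6548531445 ≈ 0.48389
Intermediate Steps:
t = 21012 (t = -204*(-103) = 21012)
(232 + 274)²/485670 + t/(-485406) = (232 + 274)²/485670 + 21012/(-485406) = 506²*(1/485670) + 21012*(-1/485406) = 256036*(1/485670) - 3502/80901 = 128018/242835 - 3502/80901 = 3168792016/6548531445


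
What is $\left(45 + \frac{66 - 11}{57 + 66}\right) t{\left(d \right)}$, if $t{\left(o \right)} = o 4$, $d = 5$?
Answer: $\frac{111800}{123} \approx 908.94$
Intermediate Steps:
$t{\left(o \right)} = 4 o$
$\left(45 + \frac{66 - 11}{57 + 66}\right) t{\left(d \right)} = \left(45 + \frac{66 - 11}{57 + 66}\right) 4 \cdot 5 = \left(45 + \frac{55}{123}\right) 20 = \frac{5590}{123} \cdot 20 = \frac{111800}{123}$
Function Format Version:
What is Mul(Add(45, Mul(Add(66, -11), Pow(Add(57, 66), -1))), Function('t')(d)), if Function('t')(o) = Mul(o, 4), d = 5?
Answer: Rational(111800, 123) ≈ 908.94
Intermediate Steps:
Function('t')(o) = Mul(4, o)
Mul(Add(45, Mul(Add(66, -11), Pow(Add(57, 66), -1))), Function('t')(d)) = Mul(Add(45, Mul(Add(66, -11), Pow(Add(57, 66), -1))), Mul(4, 5)) = Mul(Add(45, Mul(55, Pow(123, -1))), 20) = Mul(Add(45, Mul(55, Rational(1, 123))), 20) = Mul(Add(45, Rational(55, 123)), 20) = Mul(Rational(5590, 123), 20) = Rational(111800, 123)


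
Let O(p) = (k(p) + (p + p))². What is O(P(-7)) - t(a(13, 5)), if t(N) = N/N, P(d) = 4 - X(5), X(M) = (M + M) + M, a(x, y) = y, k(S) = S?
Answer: 1088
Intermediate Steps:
X(M) = 3*M (X(M) = 2*M + M = 3*M)
P(d) = -11 (P(d) = 4 - 3*5 = 4 - 1*15 = 4 - 15 = -11)
t(N) = 1
O(p) = 9*p² (O(p) = (p + (p + p))² = (p + 2*p)² = (3*p)² = 9*p²)
O(P(-7)) - t(a(13, 5)) = 9*(-11)² - 1*1 = 9*121 - 1 = 1089 - 1 = 1088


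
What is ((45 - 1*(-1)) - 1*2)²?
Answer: 1936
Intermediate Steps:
((45 - 1*(-1)) - 1*2)² = ((45 + 1) - 2)² = (46 - 2)² = 44² = 1936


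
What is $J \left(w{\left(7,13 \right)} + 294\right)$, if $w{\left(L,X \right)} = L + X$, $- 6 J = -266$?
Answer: $\frac{41762}{3} \approx 13921.0$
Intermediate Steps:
$J = \frac{133}{3}$ ($J = \left(- \frac{1}{6}\right) \left(-266\right) = \frac{133}{3} \approx 44.333$)
$J \left(w{\left(7,13 \right)} + 294\right) = \frac{133 \left(\left(7 + 13\right) + 294\right)}{3} = \frac{133 \left(20 + 294\right)}{3} = \frac{133}{3} \cdot 314 = \frac{41762}{3}$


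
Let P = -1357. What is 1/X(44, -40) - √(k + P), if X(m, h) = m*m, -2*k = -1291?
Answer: 1/1936 - I*√2846/2 ≈ 0.00051653 - 26.674*I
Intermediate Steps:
k = 1291/2 (k = -½*(-1291) = 1291/2 ≈ 645.50)
X(m, h) = m²
1/X(44, -40) - √(k + P) = 1/(44²) - √(1291/2 - 1357) = 1/1936 - √(-1423/2) = 1/1936 - I*√2846/2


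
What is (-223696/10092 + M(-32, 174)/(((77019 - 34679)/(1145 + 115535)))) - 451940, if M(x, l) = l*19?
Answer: -81563952964/184179 ≈ -4.4285e+5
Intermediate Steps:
M(x, l) = 19*l
(-223696/10092 + M(-32, 174)/(((77019 - 34679)/(1145 + 115535)))) - 451940 = (-223696/10092 + (19*174)/(((77019 - 34679)/(1145 + 115535)))) - 451940 = (-223696*1/10092 + 3306/((42340/116680))) - 451940 = (-55924/2523 + 3306/((42340*(1/116680)))) - 451940 = (-55924/2523 + 3306/(2117/5834)) - 451940 = (-55924/2523 + 3306*(5834/2117)) - 451940 = (-55924/2523 + 665076/73) - 451940 = 1673904296/184179 - 451940 = -81563952964/184179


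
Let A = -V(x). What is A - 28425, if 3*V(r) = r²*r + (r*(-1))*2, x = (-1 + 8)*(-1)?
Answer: -84946/3 ≈ -28315.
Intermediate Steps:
x = -7 (x = 7*(-1) = -7)
V(r) = -2*r/3 + r³/3 (V(r) = (r²*r + (r*(-1))*2)/3 = (r³ - r*2)/3 = (r³ - 2*r)/3 = -2*r/3 + r³/3)
A = 329/3 (A = -(-7)*(-2 + (-7)²)/3 = -(-7)*(-2 + 49)/3 = -(-7)*47/3 = -1*(-329/3) = 329/3 ≈ 109.67)
A - 28425 = 329/3 - 28425 = -84946/3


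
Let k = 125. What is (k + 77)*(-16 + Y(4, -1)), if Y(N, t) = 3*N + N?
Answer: 0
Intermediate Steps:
Y(N, t) = 4*N
(k + 77)*(-16 + Y(4, -1)) = (125 + 77)*(-16 + 4*4) = 202*(-16 + 16) = 202*0 = 0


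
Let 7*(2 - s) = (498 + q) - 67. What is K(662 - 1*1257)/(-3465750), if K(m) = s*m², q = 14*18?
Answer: 451129/46210 ≈ 9.7626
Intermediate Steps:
q = 252
s = -669/7 (s = 2 - ((498 + 252) - 67)/7 = 2 - (750 - 67)/7 = 2 - ⅐*683 = 2 - 683/7 = -669/7 ≈ -95.571)
K(m) = -669*m²/7
K(662 - 1*1257)/(-3465750) = -669*(662 - 1*1257)²/7/(-3465750) = -669*(662 - 1257)²/7*(-1/3465750) = -669/7*(-595)²*(-1/3465750) = -669/7*354025*(-1/3465750) = -33834675*(-1/3465750) = 451129/46210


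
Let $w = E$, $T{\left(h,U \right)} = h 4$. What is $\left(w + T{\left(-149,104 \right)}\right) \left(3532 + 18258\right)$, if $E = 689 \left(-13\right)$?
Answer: $-208159870$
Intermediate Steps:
$T{\left(h,U \right)} = 4 h$
$E = -8957$
$w = -8957$
$\left(w + T{\left(-149,104 \right)}\right) \left(3532 + 18258\right) = \left(-8957 + 4 \left(-149\right)\right) \left(3532 + 18258\right) = \left(-8957 - 596\right) 21790 = \left(-9553\right) 21790 = -208159870$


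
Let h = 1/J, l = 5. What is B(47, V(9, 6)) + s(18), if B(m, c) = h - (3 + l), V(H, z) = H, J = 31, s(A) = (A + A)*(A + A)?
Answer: 39929/31 ≈ 1288.0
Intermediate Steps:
s(A) = 4*A² (s(A) = (2*A)*(2*A) = 4*A²)
h = 1/31 ≈ 0.032258
B(m, c) = -247/31 (B(m, c) = 1/31 - (3 + 5) = 1/31 - 8 = -247/31)
B(47, V(9, 6)) + s(18) = -247/31 + 4*18² = -247/31 + 4*324 = -247/31 + 1296 = 39929/31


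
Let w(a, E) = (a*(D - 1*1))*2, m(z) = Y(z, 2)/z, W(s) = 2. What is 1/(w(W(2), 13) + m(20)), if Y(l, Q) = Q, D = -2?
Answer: -10/119 ≈ -0.084034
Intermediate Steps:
m(z) = 2/z
w(a, E) = -6*a (w(a, E) = (a*(-2 - 1*1))*2 = (a*(-2 - 1))*2 = (a*(-3))*2 = -3*a*2 = -6*a)
1/(w(W(2), 13) + m(20)) = 1/(-6*2 + 2/20) = 1/(-12 + 2*(1/20)) = 1/(-12 + 1/10) = 1/(-119/10) = -10/119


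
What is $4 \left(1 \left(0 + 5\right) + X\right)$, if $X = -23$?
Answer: $-72$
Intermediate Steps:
$4 \left(1 \left(0 + 5\right) + X\right) = 4 \left(1 \left(0 + 5\right) - 23\right) = 4 \left(1 \cdot 5 - 23\right) = 4 \left(5 - 23\right) = 4 \left(-18\right) = -72$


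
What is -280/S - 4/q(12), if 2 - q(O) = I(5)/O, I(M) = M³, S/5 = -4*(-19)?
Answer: -502/1919 ≈ -0.26159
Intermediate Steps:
S = 380 (S = 5*(-4*(-19)) = 5*76 = 380)
q(O) = 2 - 125/O (q(O) = 2 - 5³/O = 2 - 125/O)
-280/S - 4/q(12) = -280/380 - 4/(2 - 125/12) = -280*1/380 - 4/(2 - 125*1/12) = -14/19 - 4/(2 - 125/12) = -14/19 - 4/(-101/12) = -14/19 - 4*(-12/101) = -14/19 + 48/101 = -502/1919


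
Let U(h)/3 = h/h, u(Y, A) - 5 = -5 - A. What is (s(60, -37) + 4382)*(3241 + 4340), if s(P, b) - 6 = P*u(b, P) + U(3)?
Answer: 5996571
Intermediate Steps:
u(Y, A) = -A (u(Y, A) = 5 + (-5 - A) = -A)
U(h) = 3 (U(h) = 3*(h/h) = 3*1 = 3)
s(P, b) = 9 - P**2 (s(P, b) = 6 + (P*(-P) + 3) = 6 + (-P**2 + 3) = 6 + (3 - P**2) = 9 - P**2)
(s(60, -37) + 4382)*(3241 + 4340) = ((9 - 1*60**2) + 4382)*(3241 + 4340) = ((9 - 1*3600) + 4382)*7581 = ((9 - 3600) + 4382)*7581 = (-3591 + 4382)*7581 = 791*7581 = 5996571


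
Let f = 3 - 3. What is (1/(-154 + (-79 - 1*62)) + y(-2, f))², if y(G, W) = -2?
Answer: 349281/87025 ≈ 4.0136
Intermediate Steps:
f = 0
(1/(-154 + (-79 - 1*62)) + y(-2, f))² = (1/(-154 + (-79 - 1*62)) - 2)² = (1/(-154 + (-79 - 62)) - 2)² = (1/(-154 - 141) - 2)² = (1/(-295) - 2)² = (-1/295 - 2)² = (-591/295)² = 349281/87025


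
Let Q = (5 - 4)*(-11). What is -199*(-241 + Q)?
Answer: 50148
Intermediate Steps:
Q = -11 (Q = 1*(-11) = -11)
-199*(-241 + Q) = -199*(-241 - 11) = -199*(-252) = 50148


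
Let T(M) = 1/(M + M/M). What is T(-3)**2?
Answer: 1/4 ≈ 0.25000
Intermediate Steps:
T(M) = 1/(1 + M) (T(M) = 1/(M + 1) = 1/(1 + M))
T(-3)**2 = (1/(1 - 3))**2 = (1/(-2))**2 = (-1/2)**2 = 1/4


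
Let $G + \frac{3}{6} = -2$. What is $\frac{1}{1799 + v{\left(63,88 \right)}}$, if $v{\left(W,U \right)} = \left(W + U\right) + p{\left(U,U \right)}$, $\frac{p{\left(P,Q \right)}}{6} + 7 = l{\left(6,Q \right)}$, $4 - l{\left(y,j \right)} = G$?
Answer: $\frac{1}{1947} \approx 0.00051361$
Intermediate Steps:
$G = - \frac{5}{2}$ ($G = - \frac{1}{2} - 2 = - \frac{5}{2} \approx -2.5$)
$l{\left(y,j \right)} = \frac{13}{2}$ ($l{\left(y,j \right)} = 4 - - \frac{5}{2} = 4 + \frac{5}{2} = \frac{13}{2}$)
$p{\left(P,Q \right)} = -3$ ($p{\left(P,Q \right)} = -42 + 6 \cdot \frac{13}{2} = -42 + 39 = -3$)
$v{\left(W,U \right)} = -3 + U + W$ ($v{\left(W,U \right)} = \left(W + U\right) - 3 = \left(U + W\right) - 3 = -3 + U + W$)
$\frac{1}{1799 + v{\left(63,88 \right)}} = \frac{1}{1799 + \left(-3 + 88 + 63\right)} = \frac{1}{1799 + 148} = \frac{1}{1947}$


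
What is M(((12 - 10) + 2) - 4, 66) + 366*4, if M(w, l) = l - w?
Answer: 1530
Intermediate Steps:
M(((12 - 10) + 2) - 4, 66) + 366*4 = (66 - (((12 - 10) + 2) - 4)) + 366*4 = (66 - ((2 + 2) - 4)) + 1464 = (66 - (4 - 4)) + 1464 = (66 - 1*0) + 1464 = (66 + 0) + 1464 = 66 + 1464 = 1530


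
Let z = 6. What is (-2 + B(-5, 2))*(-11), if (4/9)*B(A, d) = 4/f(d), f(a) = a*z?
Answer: 55/4 ≈ 13.750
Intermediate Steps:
f(a) = 6*a (f(a) = a*6 = 6*a)
B(A, d) = 3/(2*d) (B(A, d) = 9*(4/((6*d)))/4 = 9*(4*(1/(6*d)))/4 = 9*(2/(3*d))/4 = 3/(2*d))
(-2 + B(-5, 2))*(-11) = (-2 + (3/2)/2)*(-11) = (-2 + (3/2)*(½))*(-11) = (-2 + ¾)*(-11) = -5/4*(-11) = 55/4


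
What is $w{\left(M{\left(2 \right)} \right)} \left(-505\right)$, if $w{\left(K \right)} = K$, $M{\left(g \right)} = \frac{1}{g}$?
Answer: $- \frac{505}{2} \approx -252.5$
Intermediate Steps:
$w{\left(M{\left(2 \right)} \right)} \left(-505\right) = \frac{1}{2} \left(-505\right) = - \frac{505}{2}$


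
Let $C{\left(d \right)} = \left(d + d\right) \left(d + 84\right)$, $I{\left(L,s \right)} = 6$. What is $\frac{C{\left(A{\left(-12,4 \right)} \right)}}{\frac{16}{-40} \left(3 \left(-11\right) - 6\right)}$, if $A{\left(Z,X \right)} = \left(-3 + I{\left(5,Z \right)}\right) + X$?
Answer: $\frac{245}{3} \approx 81.667$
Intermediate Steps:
$A{\left(Z,X \right)} = 3 + X$ ($A{\left(Z,X \right)} = \left(-3 + 6\right) + X = 3 + X$)
$C{\left(d \right)} = 2 d \left(84 + d\right)$
$\frac{C{\left(A{\left(-12,4 \right)} \right)}}{\frac{16}{-40} \left(3 \left(-11\right) - 6\right)} = \frac{2 \left(3 + 4\right) \left(84 + \left(3 + 4\right)\right)}{\frac{16}{-40} \left(3 \left(-11\right) - 6\right)} = \frac{2 \cdot 7 \left(84 + 7\right)}{16 \left(- \frac{1}{40}\right) \left(-33 - 6\right)} = \frac{2 \cdot 7 \cdot 91}{\left(- \frac{2}{5}\right) \left(-39\right)} = \frac{1274}{\frac{78}{5}} = 1274 \cdot \frac{5}{78} = \frac{245}{3}$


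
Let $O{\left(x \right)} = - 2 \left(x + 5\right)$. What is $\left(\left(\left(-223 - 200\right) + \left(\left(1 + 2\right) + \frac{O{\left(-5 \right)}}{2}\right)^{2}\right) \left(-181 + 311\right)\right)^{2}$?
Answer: $2896592400$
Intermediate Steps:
$O{\left(x \right)} = -10 - 2 x$ ($O{\left(x \right)} = - 2 \left(5 + x\right) = -10 - 2 x$)
$\left(\left(\left(-223 - 200\right) + \left(\left(1 + 2\right) + \frac{O{\left(-5 \right)}}{2}\right)^{2}\right) \left(-181 + 311\right)\right)^{2} = \left(\left(\left(-223 - 200\right) + \left(\left(1 + 2\right) + \frac{-10 - -10}{2}\right)^{2}\right) \left(-181 + 311\right)\right)^{2} = \left(\left(\left(-223 - 200\right) + \left(3 + \left(-10 + 10\right) \frac{1}{2}\right)^{2}\right) 130\right)^{2} = \left(\left(-423 + \left(3 + 0 \cdot \frac{1}{2}\right)^{2}\right) 130\right)^{2} = \left(\left(-423 + \left(3 + 0\right)^{2}\right) 130\right)^{2} = \left(\left(-423 + 3^{2}\right) 130\right)^{2} = \left(\left(-423 + 9\right) 130\right)^{2} = \left(\left(-414\right) 130\right)^{2} = \left(-53820\right)^{2} = 2896592400$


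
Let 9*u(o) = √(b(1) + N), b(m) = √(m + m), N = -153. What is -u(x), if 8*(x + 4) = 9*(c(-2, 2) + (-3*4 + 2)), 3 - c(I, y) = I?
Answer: -I*√(153 - √2)/9 ≈ -1.368*I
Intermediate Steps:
c(I, y) = 3 - I
b(m) = √2*√m (b(m) = √(2*m) = √2*√m)
x = -77/8 (x = -4 + (9*((3 - 1*(-2)) + (-3*4 + 2)))/8 = -4 + (9*((3 + 2) + (-12 + 2)))/8 = -4 + (9*(5 - 10))/8 = -4 + (9*(-5))/8 = -4 + (⅛)*(-45) = -4 - 45/8 = -77/8 ≈ -9.6250)
u(o) = √(-153 + √2)/9 (u(o) = √(√2*√1 - 153)/9 = √(√2*1 - 153)/9 = √(√2 - 153)/9 = √(-153 + √2)/9)
-u(x) = -√(-153 + √2)/9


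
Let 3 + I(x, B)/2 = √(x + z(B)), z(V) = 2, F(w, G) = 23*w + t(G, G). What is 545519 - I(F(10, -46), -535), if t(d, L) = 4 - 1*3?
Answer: 545525 - 2*√233 ≈ 5.4549e+5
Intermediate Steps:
t(d, L) = 1 (t(d, L) = 4 - 3 = 1)
F(w, G) = 1 + 23*w (F(w, G) = 23*w + 1 = 1 + 23*w)
I(x, B) = -6 + 2*√(2 + x) (I(x, B) = -6 + 2*√(x + 2) = -6 + 2*√(2 + x))
545519 - I(F(10, -46), -535) = 545519 - (-6 + 2*√(2 + (1 + 23*10))) = 545519 - (-6 + 2*√(2 + (1 + 230))) = 545519 - (-6 + 2*√(2 + 231)) = 545519 - (-6 + 2*√233) = 545519 + (6 - 2*√233) = 545525 - 2*√233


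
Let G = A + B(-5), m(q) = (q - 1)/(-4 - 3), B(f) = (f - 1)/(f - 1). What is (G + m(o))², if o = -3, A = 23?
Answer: 29584/49 ≈ 603.75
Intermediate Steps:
B(f) = 1 (B(f) = (-1 + f)/(-1 + f) = 1)
m(q) = ⅐ - q/7 (m(q) = (-1 + q)/(-7) = (-1 + q)*(-⅐) = ⅐ - q/7)
G = 24 (G = 23 + 1 = 24)
(G + m(o))² = (24 + (⅐ - ⅐*(-3)))² = (24 + (⅐ + 3/7))² = (24 + 4/7)² = (172/7)² = 29584/49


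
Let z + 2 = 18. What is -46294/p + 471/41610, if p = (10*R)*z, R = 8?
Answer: -32094841/887680 ≈ -36.156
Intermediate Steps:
z = 16 (z = -2 + 18 = 16)
p = 1280 (p = (10*8)*16 = 80*16 = 1280)
-46294/p + 471/41610 = -46294/1280 + 471/41610 = -46294*1/1280 + 471*(1/41610) = -23147/640 + 157/13870 = -32094841/887680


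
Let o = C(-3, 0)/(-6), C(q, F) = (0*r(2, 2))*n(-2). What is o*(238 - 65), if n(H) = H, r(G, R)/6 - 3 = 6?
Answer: 0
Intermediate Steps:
r(G, R) = 54 (r(G, R) = 18 + 6*6 = 18 + 36 = 54)
C(q, F) = 0 (C(q, F) = (0*54)*(-2) = 0*(-2) = 0)
o = 0 (o = 0/(-6) = 0*(-⅙) = 0)
o*(238 - 65) = 0*(238 - 65) = 0*173 = 0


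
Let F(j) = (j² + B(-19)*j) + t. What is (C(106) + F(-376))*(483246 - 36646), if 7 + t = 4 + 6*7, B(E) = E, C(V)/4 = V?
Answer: 66535807800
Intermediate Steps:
C(V) = 4*V
t = 39 (t = -7 + (4 + 6*7) = -7 + (4 + 42) = -7 + 46 = 39)
F(j) = 39 + j² - 19*j (F(j) = (j² - 19*j) + 39 = 39 + j² - 19*j)
(C(106) + F(-376))*(483246 - 36646) = (4*106 + (39 + (-376)² - 19*(-376)))*(483246 - 36646) = (424 + (39 + 141376 + 7144))*446600 = (424 + 148559)*446600 = 148983*446600 = 66535807800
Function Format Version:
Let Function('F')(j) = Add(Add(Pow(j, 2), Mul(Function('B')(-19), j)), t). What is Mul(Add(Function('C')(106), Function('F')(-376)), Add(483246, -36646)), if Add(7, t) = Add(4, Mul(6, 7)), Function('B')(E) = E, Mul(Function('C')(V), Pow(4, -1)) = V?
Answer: 66535807800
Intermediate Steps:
Function('C')(V) = Mul(4, V)
t = 39 (t = Add(-7, Add(4, Mul(6, 7))) = Add(-7, Add(4, 42)) = Add(-7, 46) = 39)
Function('F')(j) = Add(39, Pow(j, 2), Mul(-19, j)) (Function('F')(j) = Add(Add(Pow(j, 2), Mul(-19, j)), 39) = Add(39, Pow(j, 2), Mul(-19, j)))
Mul(Add(Function('C')(106), Function('F')(-376)), Add(483246, -36646)) = Mul(Add(Mul(4, 106), Add(39, Pow(-376, 2), Mul(-19, -376))), Add(483246, -36646)) = Mul(Add(424, Add(39, 141376, 7144)), 446600) = Mul(Add(424, 148559), 446600) = Mul(148983, 446600) = 66535807800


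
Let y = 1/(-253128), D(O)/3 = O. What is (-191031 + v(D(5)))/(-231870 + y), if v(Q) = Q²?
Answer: 48298341168/58692789361 ≈ 0.82290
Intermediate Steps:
D(O) = 3*O
y = -1/253128 ≈ -3.9506e-6
(-191031 + v(D(5)))/(-231870 + y) = (-191031 + (3*5)²)/(-231870 - 1/253128) = (-191031 + 15²)/(-58692789361/253128) = (-191031 + 225)*(-253128/58692789361) = -190806*(-253128/58692789361) = 48298341168/58692789361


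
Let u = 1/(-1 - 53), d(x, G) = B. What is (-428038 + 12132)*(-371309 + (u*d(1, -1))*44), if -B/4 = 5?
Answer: 4169417307118/27 ≈ 1.5442e+11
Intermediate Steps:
B = -20 (B = -4*5 = -20)
d(x, G) = -20
u = -1/54 (u = 1/(-54) = -1/54 ≈ -0.018519)
(-428038 + 12132)*(-371309 + (u*d(1, -1))*44) = (-428038 + 12132)*(-371309 - 1/54*(-20)*44) = -415906*(-371309 + (10/27)*44) = -415906*(-371309 + 440/27) = -415906*(-10024903/27) = 4169417307118/27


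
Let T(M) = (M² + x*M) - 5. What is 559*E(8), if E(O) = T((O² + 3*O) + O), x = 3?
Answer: 5309941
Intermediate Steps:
T(M) = -5 + M² + 3*M (T(M) = (M² + 3*M) - 5 = -5 + M² + 3*M)
E(O) = -5 + (O² + 4*O)² + 3*O² + 12*O (E(O) = -5 + ((O² + 3*O) + O)² + 3*((O² + 3*O) + O) = -5 + (O² + 4*O)² + 3*(O² + 4*O) = -5 + (O² + 4*O)² + (3*O² + 12*O) = -5 + (O² + 4*O)² + 3*O² + 12*O)
559*E(8) = 559*(-5 + 8²*(4 + 8)² + 3*8*(4 + 8)) = 559*(-5 + 64*12² + 3*8*12) = 559*(-5 + 64*144 + 288) = 559*(-5 + 9216 + 288) = 559*9499 = 5309941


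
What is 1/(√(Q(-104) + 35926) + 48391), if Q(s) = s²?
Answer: 48391/2341642139 - √46742/2341642139 ≈ 2.0573e-5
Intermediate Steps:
1/(√(Q(-104) + 35926) + 48391) = 1/(√((-104)² + 35926) + 48391) = 1/(√(10816 + 35926) + 48391) = 1/(√46742 + 48391) = 1/(48391 + √46742)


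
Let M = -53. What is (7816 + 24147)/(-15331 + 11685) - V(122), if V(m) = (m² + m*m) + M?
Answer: -108372853/3646 ≈ -29724.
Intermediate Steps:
V(m) = -53 + 2*m² (V(m) = (m² + m*m) - 53 = (m² + m²) - 53 = 2*m² - 53 = -53 + 2*m²)
(7816 + 24147)/(-15331 + 11685) - V(122) = (7816 + 24147)/(-15331 + 11685) - (-53 + 2*122²) = 31963/(-3646) - (-53 + 2*14884) = 31963*(-1/3646) - (-53 + 29768) = -31963/3646 - 1*29715 = -31963/3646 - 29715 = -108372853/3646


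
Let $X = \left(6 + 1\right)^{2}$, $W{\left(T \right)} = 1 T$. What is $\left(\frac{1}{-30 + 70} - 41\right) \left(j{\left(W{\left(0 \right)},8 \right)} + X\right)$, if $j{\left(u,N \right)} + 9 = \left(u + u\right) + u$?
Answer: $-1639$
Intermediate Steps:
$W{\left(T \right)} = T$
$X = 49$ ($X = 7^{2} = 49$)
$j{\left(u,N \right)} = -9 + 3 u$ ($j{\left(u,N \right)} = -9 + \left(\left(u + u\right) + u\right) = -9 + \left(2 u + u\right) = -9 + 3 u$)
$\left(\frac{1}{-30 + 70} - 41\right) \left(j{\left(W{\left(0 \right)},8 \right)} + X\right) = \left(\frac{1}{-30 + 70} - 41\right) \left(\left(-9 + 3 \cdot 0\right) + 49\right) = \left(\frac{1}{40} - 41\right) \left(\left(-9 + 0\right) + 49\right) = \left(\frac{1}{40} - 41\right) \left(-9 + 49\right) = \left(- \frac{1639}{40}\right) 40 = -1639$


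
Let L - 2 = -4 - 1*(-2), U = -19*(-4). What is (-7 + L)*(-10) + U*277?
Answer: 21122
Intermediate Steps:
U = 76
L = 0 (L = 2 + (-4 - 1*(-2)) = 2 + (-4 + 2) = 2 - 2 = 0)
(-7 + L)*(-10) + U*277 = (-7 + 0)*(-10) + 76*277 = -7*(-10) + 21052 = 70 + 21052 = 21122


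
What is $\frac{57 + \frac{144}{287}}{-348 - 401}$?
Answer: $- \frac{16503}{214963} \approx -0.076771$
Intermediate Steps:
$\frac{57 + \frac{144}{287}}{-348 - 401} = \frac{16503}{287 \left(-749\right)} = \frac{16503}{287} \left(- \frac{1}{749}\right) = - \frac{16503}{214963}$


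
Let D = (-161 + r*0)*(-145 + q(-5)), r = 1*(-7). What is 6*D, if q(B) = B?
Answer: 144900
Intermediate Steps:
r = -7
D = 24150 (D = (-161 - 7*0)*(-145 - 5) = (-161 + 0)*(-150) = -161*(-150) = 24150)
6*D = 6*24150 = 144900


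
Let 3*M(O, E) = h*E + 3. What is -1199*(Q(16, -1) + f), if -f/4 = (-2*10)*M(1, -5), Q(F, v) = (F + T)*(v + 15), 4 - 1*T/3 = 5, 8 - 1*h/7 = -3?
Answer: 35986786/3 ≈ 1.1996e+7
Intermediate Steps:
h = 77 (h = 56 - 7*(-3) = 56 + 21 = 77)
T = -3 (T = 12 - 3*5 = 12 - 15 = -3)
M(O, E) = 1 + 77*E/3 (M(O, E) = (77*E + 3)/3 = (3 + 77*E)/3 = 1 + 77*E/3)
Q(F, v) = (-3 + F)*(15 + v) (Q(F, v) = (F - 3)*(v + 15) = (-3 + F)*(15 + v))
f = -30560/3 (f = -4*(-2*10)*(1 + (77/3)*(-5)) = -(-80)*(1 - 385/3) = -(-80)*(-382)/3 = -4*7640/3 = -30560/3 ≈ -10187.)
-1199*(Q(16, -1) + f) = -1199*((-45 - 3*(-1) + 15*16 + 16*(-1)) - 30560/3) = -1199*((-45 + 3 + 240 - 16) - 30560/3) = -1199*(182 - 30560/3) = -1199*(-30014/3) = 35986786/3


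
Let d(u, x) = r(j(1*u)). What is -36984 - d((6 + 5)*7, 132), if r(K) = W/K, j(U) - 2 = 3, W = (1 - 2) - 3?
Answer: -184916/5 ≈ -36983.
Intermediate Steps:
W = -4 (W = -1 - 3 = -4)
j(U) = 5 (j(U) = 2 + 3 = 5)
r(K) = -4/K
d(u, x) = -4/5
-36984 - d((6 + 5)*7, 132) = -36984 - 1*(-4/5) = -36984 + 4/5 = -184916/5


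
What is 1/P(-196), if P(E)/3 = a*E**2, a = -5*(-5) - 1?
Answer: 1/2765952 ≈ 3.6154e-7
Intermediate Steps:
a = 24 (a = 25 - 1 = 24)
P(E) = 72*E**2 (P(E) = 3*(24*E**2) = 72*E**2)
1/P(-196) = 1/(72*(-196)**2) = 1/(72*38416) = 1/2765952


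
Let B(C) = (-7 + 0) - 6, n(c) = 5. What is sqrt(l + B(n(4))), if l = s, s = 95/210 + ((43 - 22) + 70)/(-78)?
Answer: 4*I*sqrt(42)/7 ≈ 3.7033*I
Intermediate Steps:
B(C) = -13 (B(C) = -7 - 6 = -13)
s = -5/7 (s = 95*(1/210) + (21 + 70)*(-1/78) = 19/42 + 91*(-1/78) = 19/42 - 7/6 = -5/7 ≈ -0.71429)
l = -5/7 ≈ -0.71429
sqrt(l + B(n(4))) = sqrt(-5/7 - 13) = sqrt(-96/7) = 4*I*sqrt(42)/7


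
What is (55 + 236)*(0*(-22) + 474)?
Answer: 137934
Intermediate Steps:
(55 + 236)*(0*(-22) + 474) = 291*(0 + 474) = 291*474 = 137934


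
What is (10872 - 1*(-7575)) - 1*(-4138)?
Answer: 22585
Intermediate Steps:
(10872 - 1*(-7575)) - 1*(-4138) = (10872 + 7575) + 4138 = 18447 + 4138 = 22585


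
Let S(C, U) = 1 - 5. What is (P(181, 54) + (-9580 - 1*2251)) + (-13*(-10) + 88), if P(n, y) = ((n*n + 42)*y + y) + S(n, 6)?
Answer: 1759799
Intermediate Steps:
S(C, U) = -4
P(n, y) = -4 + y + y*(42 + n²) (P(n, y) = ((n*n + 42)*y + y) - 4 = ((n² + 42)*y + y) - 4 = ((42 + n²)*y + y) - 4 = (y*(42 + n²) + y) - 4 = (y + y*(42 + n²)) - 4 = -4 + y + y*(42 + n²))
(P(181, 54) + (-9580 - 1*2251)) + (-13*(-10) + 88) = ((-4 + 43*54 + 54*181²) + (-9580 - 1*2251)) + (-13*(-10) + 88) = ((-4 + 2322 + 54*32761) + (-9580 - 2251)) + (130 + 88) = ((-4 + 2322 + 1769094) - 11831) + 218 = (1771412 - 11831) + 218 = 1759581 + 218 = 1759799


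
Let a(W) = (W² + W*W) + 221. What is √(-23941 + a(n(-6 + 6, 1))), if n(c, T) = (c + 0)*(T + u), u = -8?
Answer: 2*I*√5930 ≈ 154.01*I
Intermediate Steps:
n(c, T) = c*(-8 + T) (n(c, T) = (c + 0)*(T - 8) = c*(-8 + T))
a(W) = 221 + 2*W² (a(W) = (W² + W²) + 221 = 2*W² + 221 = 221 + 2*W²)
√(-23941 + a(n(-6 + 6, 1))) = √(-23941 + (221 + 2*((-6 + 6)*(-8 + 1))²)) = √(-23941 + (221 + 2*(0*(-7))²)) = √(-23941 + (221 + 2*0²)) = √(-23941 + (221 + 2*0)) = √(-23941 + (221 + 0)) = √(-23941 + 221) = √(-23720) = 2*I*√5930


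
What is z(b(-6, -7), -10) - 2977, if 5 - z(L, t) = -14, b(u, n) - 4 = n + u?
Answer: -2958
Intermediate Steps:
b(u, n) = 4 + n + u (b(u, n) = 4 + (n + u) = 4 + n + u)
z(L, t) = 19 (z(L, t) = 5 - 1*(-14) = 5 + 14 = 19)
z(b(-6, -7), -10) - 2977 = 19 - 2977 = -2958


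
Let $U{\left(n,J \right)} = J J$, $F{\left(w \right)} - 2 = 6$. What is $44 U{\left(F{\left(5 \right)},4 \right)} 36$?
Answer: $25344$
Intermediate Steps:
$F{\left(w \right)} = 8$ ($F{\left(w \right)} = 2 + 6 = 8$)
$U{\left(n,J \right)} = J^{2}$
$44 U{\left(F{\left(5 \right)},4 \right)} 36 = 44 \cdot 4^{2} \cdot 36 = 44 \cdot 16 \cdot 36 = 704 \cdot 36 = 25344$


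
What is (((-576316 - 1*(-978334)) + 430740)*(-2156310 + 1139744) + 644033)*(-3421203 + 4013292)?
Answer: -501234615598464555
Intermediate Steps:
(((-576316 - 1*(-978334)) + 430740)*(-2156310 + 1139744) + 644033)*(-3421203 + 4013292) = (((-576316 + 978334) + 430740)*(-1016566) + 644033)*592089 = ((402018 + 430740)*(-1016566) + 644033)*592089 = (832758*(-1016566) + 644033)*592089 = (-846553469028 + 644033)*592089 = -846552824995*592089 = -501234615598464555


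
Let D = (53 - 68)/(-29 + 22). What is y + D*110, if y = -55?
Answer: 1265/7 ≈ 180.71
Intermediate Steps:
D = 15/7 (D = -15/(-7) = -15*(-⅐) = 15/7 ≈ 2.1429)
y + D*110 = -55 + (15/7)*110 = -55 + 1650/7 = 1265/7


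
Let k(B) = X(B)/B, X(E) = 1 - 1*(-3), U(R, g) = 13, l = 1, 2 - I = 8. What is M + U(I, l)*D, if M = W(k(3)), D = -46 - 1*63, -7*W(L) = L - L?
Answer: -1417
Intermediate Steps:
I = -6 (I = 2 - 1*8 = 2 - 8 = -6)
X(E) = 4 (X(E) = 1 + 3 = 4)
k(B) = 4/B
W(L) = 0 (W(L) = -(L - L)/7 = -1/7*0 = 0)
D = -109 (D = -46 - 63 = -109)
M = 0
M + U(I, l)*D = 0 + 13*(-109) = 0 - 1417 = -1417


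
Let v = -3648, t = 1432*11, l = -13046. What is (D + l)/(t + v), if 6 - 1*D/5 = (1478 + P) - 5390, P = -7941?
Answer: 46249/12104 ≈ 3.8210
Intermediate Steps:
D = 59295 (D = 30 - 5*((1478 - 7941) - 5390) = 30 - 5*(-6463 - 5390) = 30 - 5*(-11853) = 30 + 59265 = 59295)
t = 15752
(D + l)/(t + v) = (59295 - 13046)/(15752 - 3648) = 46249/12104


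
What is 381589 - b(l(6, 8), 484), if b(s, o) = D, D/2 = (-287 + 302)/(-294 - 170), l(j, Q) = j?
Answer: 88528663/232 ≈ 3.8159e+5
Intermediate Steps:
D = -15/232 (D = 2*((-287 + 302)/(-294 - 170)) = 2*(15/(-464)) = 2*(15*(-1/464)) = 2*(-15/464) = -15/232 ≈ -0.064655)
b(s, o) = -15/232
381589 - b(l(6, 8), 484) = 381589 - 1*(-15/232) = 381589 + 15/232 = 88528663/232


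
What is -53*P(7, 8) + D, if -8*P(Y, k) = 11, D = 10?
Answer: 663/8 ≈ 82.875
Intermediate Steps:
P(Y, k) = -11/8 (P(Y, k) = -⅛*11 = -11/8)
-53*P(7, 8) + D = -53*(-11/8) + 10 = 583/8 + 10 = 663/8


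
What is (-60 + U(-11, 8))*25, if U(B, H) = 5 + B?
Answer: -1650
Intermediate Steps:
(-60 + U(-11, 8))*25 = (-60 + (5 - 11))*25 = (-60 - 6)*25 = -66*25 = -1650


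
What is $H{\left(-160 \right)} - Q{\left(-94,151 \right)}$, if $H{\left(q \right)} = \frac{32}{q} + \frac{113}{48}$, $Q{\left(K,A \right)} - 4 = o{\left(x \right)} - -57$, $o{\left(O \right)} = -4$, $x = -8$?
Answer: $- \frac{13163}{240} \approx -54.846$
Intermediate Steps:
$Q{\left(K,A \right)} = 57$ ($Q{\left(K,A \right)} = 4 - -53 = 4 + \left(-4 + 57\right) = 4 + 53 = 57$)
$H{\left(q \right)} = \frac{113}{48} + \frac{32}{q}$ ($H{\left(q \right)} = \frac{32}{q} + 113 \cdot \frac{1}{48} = \frac{32}{q} + \frac{113}{48} = \frac{113}{48} + \frac{32}{q}$)
$H{\left(-160 \right)} - Q{\left(-94,151 \right)} = \left(\frac{113}{48} + \frac{32}{-160}\right) - 57 = \left(\frac{113}{48} + 32 \left(- \frac{1}{160}\right)\right) - 57 = \left(\frac{113}{48} - \frac{1}{5}\right) - 57 = \frac{517}{240} - 57 = - \frac{13163}{240}$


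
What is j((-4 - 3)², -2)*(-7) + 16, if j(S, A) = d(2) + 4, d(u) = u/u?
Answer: -19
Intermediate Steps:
d(u) = 1
j(S, A) = 5 (j(S, A) = 1 + 4 = 5)
j((-4 - 3)², -2)*(-7) + 16 = 5*(-7) + 16 = -35 + 16 = -19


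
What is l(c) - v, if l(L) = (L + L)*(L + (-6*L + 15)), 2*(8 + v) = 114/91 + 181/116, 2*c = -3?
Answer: -1285859/21112 ≈ -60.907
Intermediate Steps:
c = -3/2 (c = (1/2)*(-3) = -3/2 ≈ -1.5000)
v = -139201/21112 (v = -8 + (114/91 + 181/116)/2 = -8 + (1/2)*(29695/10556) = -8 + 29695/21112 = -139201/21112 ≈ -6.5935)
l(L) = 2*L*(15 - 5*L) (l(L) = (2*L)*(L + (15 - 6*L)) = (2*L)*(15 - 5*L) = 2*L*(15 - 5*L))
l(c) - v = 10*(-3/2)*(3 - 1*(-3/2)) - 1*(-139201/21112) = 10*(-3/2)*(3 + 3/2) + 139201/21112 = 10*(-3/2)*(9/2) + 139201/21112 = -135/2 + 139201/21112 = -1285859/21112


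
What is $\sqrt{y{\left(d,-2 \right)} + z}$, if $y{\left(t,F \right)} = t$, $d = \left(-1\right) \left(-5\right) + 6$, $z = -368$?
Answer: $i \sqrt{357} \approx 18.894 i$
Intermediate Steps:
$d = 11$ ($d = 5 + 6 = 11$)
$\sqrt{y{\left(d,-2 \right)} + z} = \sqrt{11 - 368} = \sqrt{-357} = i \sqrt{357}$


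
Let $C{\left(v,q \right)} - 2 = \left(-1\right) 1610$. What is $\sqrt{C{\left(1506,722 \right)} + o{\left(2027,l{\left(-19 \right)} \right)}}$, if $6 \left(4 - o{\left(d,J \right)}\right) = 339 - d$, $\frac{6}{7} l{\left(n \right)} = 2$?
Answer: $\frac{8 i \sqrt{186}}{3} \approx 36.368 i$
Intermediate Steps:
$l{\left(n \right)} = \frac{7}{3}$ ($l{\left(n \right)} = \frac{7}{6} \cdot 2 = \frac{7}{3}$)
$o{\left(d,J \right)} = - \frac{105}{2} + \frac{d}{6}$ ($o{\left(d,J \right)} = 4 - \frac{339 - d}{6} = 4 + \left(- \frac{113}{2} + \frac{d}{6}\right) = - \frac{105}{2} + \frac{d}{6}$)
$C{\left(v,q \right)} = -1608$ ($C{\left(v,q \right)} = 2 - 1610 = -1608$)
$\sqrt{C{\left(1506,722 \right)} + o{\left(2027,l{\left(-19 \right)} \right)}} = \sqrt{-1608 + \left(- \frac{105}{2} + \frac{1}{6} \cdot 2027\right)} = \sqrt{-1608 + \left(- \frac{105}{2} + \frac{2027}{6}\right)} = \sqrt{-1608 + \frac{856}{3}} = \sqrt{- \frac{3968}{3}} = \frac{8 i \sqrt{186}}{3}$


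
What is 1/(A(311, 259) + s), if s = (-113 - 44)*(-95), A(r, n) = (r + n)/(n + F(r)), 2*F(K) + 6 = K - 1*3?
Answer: 41/611572 ≈ 6.7040e-5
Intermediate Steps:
F(K) = -9/2 + K/2 (F(K) = -3 + (K - 1*3)/2 = -3 + (K - 3)/2 = -3 + (-3 + K)/2 = -3 + (-3/2 + K/2) = -9/2 + K/2)
A(r, n) = (n + r)/(-9/2 + n + r/2) (A(r, n) = (r + n)/(n + (-9/2 + r/2)) = (n + r)/(-9/2 + n + r/2))
s = 14915 (s = -157*(-95) = 14915)
1/(A(311, 259) + s) = 1/(2*(259 + 311)/(-9 + 311 + 2*259) + 14915) = 1/(2*570/(-9 + 311 + 518) + 14915) = 1/(2*570/820 + 14915) = 1/(2*(1/820)*570 + 14915) = 1/(57/41 + 14915) = 1/(611572/41) = 41/611572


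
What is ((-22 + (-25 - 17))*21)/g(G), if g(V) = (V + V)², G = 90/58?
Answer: -94192/675 ≈ -139.54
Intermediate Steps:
G = 45/29 (G = 90*(1/58) = 45/29 ≈ 1.5517)
g(V) = 4*V² (g(V) = (2*V)² = 4*V²)
((-22 + (-25 - 17))*21)/g(G) = ((-22 + (-25 - 17))*21)/((4*(45/29)²)) = ((-22 - 42)*21)/((4*(2025/841))) = (-64*21)/(8100/841) = -1344*841/8100 = -94192/675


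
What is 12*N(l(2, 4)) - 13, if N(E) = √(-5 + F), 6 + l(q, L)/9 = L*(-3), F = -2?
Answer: -13 + 12*I*√7 ≈ -13.0 + 31.749*I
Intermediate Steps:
l(q, L) = -54 - 27*L (l(q, L) = -54 + 9*(L*(-3)) = -54 + 9*(-3*L) = -54 - 27*L)
N(E) = I*√7 (N(E) = √(-5 - 2) = √(-7) = I*√7)
12*N(l(2, 4)) - 13 = 12*(I*√7) - 13 = 12*I*√7 - 13 = -13 + 12*I*√7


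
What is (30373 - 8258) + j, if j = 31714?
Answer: 53829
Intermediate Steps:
(30373 - 8258) + j = (30373 - 8258) + 31714 = 22115 + 31714 = 53829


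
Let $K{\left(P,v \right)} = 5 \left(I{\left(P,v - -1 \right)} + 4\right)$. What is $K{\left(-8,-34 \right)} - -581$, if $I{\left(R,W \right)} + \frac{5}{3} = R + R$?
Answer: $\frac{1538}{3} \approx 512.67$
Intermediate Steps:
$I{\left(R,W \right)} = - \frac{5}{3} + 2 R$ ($I{\left(R,W \right)} = - \frac{5}{3} + \left(R + R\right) = - \frac{5}{3} + 2 R$)
$K{\left(P,v \right)} = \frac{35}{3} + 10 P$ ($K{\left(P,v \right)} = 5 \left(\left(- \frac{5}{3} + 2 P\right) + 4\right) = 5 \left(\frac{7}{3} + 2 P\right) = \frac{35}{3} + 10 P$)
$K{\left(-8,-34 \right)} - -581 = \left(\frac{35}{3} + 10 \left(-8\right)\right) - -581 = \left(\frac{35}{3} - 80\right) + 581 = - \frac{205}{3} + 581 = \frac{1538}{3}$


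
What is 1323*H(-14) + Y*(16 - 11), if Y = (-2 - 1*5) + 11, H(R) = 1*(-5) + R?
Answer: -25117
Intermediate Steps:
H(R) = -5 + R
Y = 4 (Y = (-2 - 5) + 11 = -7 + 11 = 4)
1323*H(-14) + Y*(16 - 11) = 1323*(-5 - 14) + 4*(16 - 11) = 1323*(-19) + 4*5 = -25137 + 20 = -25117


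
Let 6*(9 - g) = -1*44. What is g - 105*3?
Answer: -896/3 ≈ -298.67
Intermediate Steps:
g = 49/3 (g = 9 - (-1)*44/6 = 9 - 1/6*(-44) = 9 + 22/3 = 49/3 ≈ 16.333)
g - 105*3 = 49/3 - 105*3 = 49/3 - 315 = -896/3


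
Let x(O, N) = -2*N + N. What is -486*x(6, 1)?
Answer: 486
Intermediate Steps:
x(O, N) = -N
-486*x(6, 1) = -(-486) = -486*(-1) = 486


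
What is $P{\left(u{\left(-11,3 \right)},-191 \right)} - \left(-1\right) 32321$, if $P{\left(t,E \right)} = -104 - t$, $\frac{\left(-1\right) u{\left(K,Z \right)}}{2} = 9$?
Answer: $32235$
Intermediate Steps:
$u{\left(K,Z \right)} = -18$ ($u{\left(K,Z \right)} = \left(-2\right) 9 = -18$)
$P{\left(u{\left(-11,3 \right)},-191 \right)} - \left(-1\right) 32321 = \left(-104 - -18\right) - \left(-1\right) 32321 = \left(-104 + 18\right) - -32321 = -86 + 32321 = 32235$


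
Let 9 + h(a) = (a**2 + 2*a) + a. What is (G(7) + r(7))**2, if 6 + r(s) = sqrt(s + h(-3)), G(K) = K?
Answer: (1 + I*sqrt(2))**2 ≈ -1.0 + 2.8284*I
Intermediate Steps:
h(a) = -9 + a**2 + 3*a (h(a) = -9 + ((a**2 + 2*a) + a) = -9 + (a**2 + 3*a) = -9 + a**2 + 3*a)
r(s) = -6 + sqrt(-9 + s) (r(s) = -6 + sqrt(s + (-9 + (-3)**2 + 3*(-3))) = -6 + sqrt(s + (-9 + 9 - 9)) = -6 + sqrt(s - 9) = -6 + sqrt(-9 + s))
(G(7) + r(7))**2 = (7 + (-6 + sqrt(-9 + 7)))**2 = (7 + (-6 + sqrt(-2)))**2 = (7 + (-6 + I*sqrt(2)))**2 = (1 + I*sqrt(2))**2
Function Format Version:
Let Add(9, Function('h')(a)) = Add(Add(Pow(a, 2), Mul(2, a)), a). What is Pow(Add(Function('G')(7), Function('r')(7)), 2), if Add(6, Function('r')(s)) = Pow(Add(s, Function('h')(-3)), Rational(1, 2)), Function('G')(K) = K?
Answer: Pow(Add(1, Mul(I, Pow(2, Rational(1, 2)))), 2) ≈ Add(-1.0000, Mul(2.8284, I))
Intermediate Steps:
Function('h')(a) = Add(-9, Pow(a, 2), Mul(3, a)) (Function('h')(a) = Add(-9, Add(Add(Pow(a, 2), Mul(2, a)), a)) = Add(-9, Add(Pow(a, 2), Mul(3, a))) = Add(-9, Pow(a, 2), Mul(3, a)))
Function('r')(s) = Add(-6, Pow(Add(-9, s), Rational(1, 2))) (Function('r')(s) = Add(-6, Pow(Add(s, Add(-9, Pow(-3, 2), Mul(3, -3))), Rational(1, 2))) = Add(-6, Pow(Add(s, Add(-9, 9, -9)), Rational(1, 2))) = Add(-6, Pow(Add(s, -9), Rational(1, 2))) = Add(-6, Pow(Add(-9, s), Rational(1, 2))))
Pow(Add(Function('G')(7), Function('r')(7)), 2) = Pow(Add(7, Add(-6, Pow(Add(-9, 7), Rational(1, 2)))), 2) = Pow(Add(7, Add(-6, Pow(-2, Rational(1, 2)))), 2) = Pow(Add(7, Add(-6, Mul(I, Pow(2, Rational(1, 2))))), 2) = Pow(Add(1, Mul(I, Pow(2, Rational(1, 2)))), 2)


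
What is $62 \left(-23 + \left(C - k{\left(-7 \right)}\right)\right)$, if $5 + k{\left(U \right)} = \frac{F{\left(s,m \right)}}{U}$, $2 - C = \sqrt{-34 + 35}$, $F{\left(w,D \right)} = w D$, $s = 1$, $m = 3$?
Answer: $- \frac{7192}{7} \approx -1027.4$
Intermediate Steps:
$F{\left(w,D \right)} = D w$
$C = 1$ ($C = 2 - \sqrt{-34 + 35} = 2 - \sqrt{1} = 2 - 1 = 1$)
$k{\left(U \right)} = -5 + \frac{3}{U}$ ($k{\left(U \right)} = -5 + \frac{3 \cdot 1}{U} = -5 + \frac{3}{U}$)
$62 \left(-23 + \left(C - k{\left(-7 \right)}\right)\right) = 62 \left(-23 + \left(1 - \left(-5 + \frac{3}{-7}\right)\right)\right) = 62 \left(-23 + \left(1 - \left(-5 + 3 \left(- \frac{1}{7}\right)\right)\right)\right) = 62 \left(-23 + \left(1 - \left(-5 - \frac{3}{7}\right)\right)\right) = 62 \left(-23 + \left(1 - - \frac{38}{7}\right)\right) = 62 \left(-23 + \left(1 + \frac{38}{7}\right)\right) = 62 \left(-23 + \frac{45}{7}\right) = 62 \left(- \frac{116}{7}\right) = - \frac{7192}{7}$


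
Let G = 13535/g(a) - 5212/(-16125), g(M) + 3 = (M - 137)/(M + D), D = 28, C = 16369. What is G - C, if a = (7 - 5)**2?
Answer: -67427445077/3692625 ≈ -18260.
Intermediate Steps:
a = 4 (a = 2**2 = 4)
g(M) = -3 + (-137 + M)/(28 + M) (g(M) = -3 + (M - 137)/(M + 28) = -3 + (-137 + M)/(28 + M))
G = -6982866452/3692625 (G = 13535/(((-221 - 2*4)/(28 + 4))) - 5212/(-16125) = 13535/(((-221 - 8)/32)) - 5212*(-1/16125) = 13535/(((1/32)*(-229))) + 5212/16125 = 13535/(-229/32) + 5212/16125 = 13535*(-32/229) + 5212/16125 = -433120/229 + 5212/16125 = -6982866452/3692625 ≈ -1891.0)
G - C = -6982866452/3692625 - 1*16369 = -6982866452/3692625 - 16369 = -67427445077/3692625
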